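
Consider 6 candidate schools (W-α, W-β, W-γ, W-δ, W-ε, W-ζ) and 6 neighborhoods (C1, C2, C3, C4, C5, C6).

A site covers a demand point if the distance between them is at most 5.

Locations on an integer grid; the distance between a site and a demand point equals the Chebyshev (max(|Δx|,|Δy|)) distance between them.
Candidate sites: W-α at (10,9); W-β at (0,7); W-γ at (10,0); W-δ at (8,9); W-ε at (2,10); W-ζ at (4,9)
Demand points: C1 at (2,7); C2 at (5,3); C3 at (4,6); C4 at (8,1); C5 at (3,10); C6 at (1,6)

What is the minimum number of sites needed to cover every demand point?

2

Coverage sets (demand points within 5 of each site):
  W-α: {}
  W-β: {C1, C2, C3, C5, C6}
  W-γ: {C2, C4}
  W-δ: {C3, C5}
  W-ε: {C1, C3, C5, C6}
  W-ζ: {C1, C3, C5, C6}
No single site covers all 6 demand points.
But {W-β, W-γ} covers everything, so the minimum is 2.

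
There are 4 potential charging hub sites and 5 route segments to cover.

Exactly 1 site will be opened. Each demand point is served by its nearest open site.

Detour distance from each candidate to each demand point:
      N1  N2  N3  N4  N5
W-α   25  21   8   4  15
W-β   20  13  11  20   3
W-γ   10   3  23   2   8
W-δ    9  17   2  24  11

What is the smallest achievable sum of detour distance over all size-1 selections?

46

Open {W-γ}.
  N1→W-γ 10, N2→W-γ 3, N3→W-γ 23, N4→W-γ 2, N5→W-γ 8  ⇒ total 46.
Compare {W-δ}: total 63.
Compare {W-β}: total 67.
No size-1 selection does better; minimum is 46.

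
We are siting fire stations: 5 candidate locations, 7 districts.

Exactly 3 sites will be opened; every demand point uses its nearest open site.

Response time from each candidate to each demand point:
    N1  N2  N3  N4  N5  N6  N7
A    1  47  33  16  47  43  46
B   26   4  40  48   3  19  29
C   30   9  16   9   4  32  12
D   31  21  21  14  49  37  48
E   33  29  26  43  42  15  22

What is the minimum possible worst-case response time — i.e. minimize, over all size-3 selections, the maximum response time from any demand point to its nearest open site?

16

Open {A, C, E}.
  Farthest demand point is N3 at response time 16 (to C); all others are ≤ 16.
With {A, B, C} the worst case is 19.
With {A, B, E} the worst case is 26.
No size-3 selection achieves below 16.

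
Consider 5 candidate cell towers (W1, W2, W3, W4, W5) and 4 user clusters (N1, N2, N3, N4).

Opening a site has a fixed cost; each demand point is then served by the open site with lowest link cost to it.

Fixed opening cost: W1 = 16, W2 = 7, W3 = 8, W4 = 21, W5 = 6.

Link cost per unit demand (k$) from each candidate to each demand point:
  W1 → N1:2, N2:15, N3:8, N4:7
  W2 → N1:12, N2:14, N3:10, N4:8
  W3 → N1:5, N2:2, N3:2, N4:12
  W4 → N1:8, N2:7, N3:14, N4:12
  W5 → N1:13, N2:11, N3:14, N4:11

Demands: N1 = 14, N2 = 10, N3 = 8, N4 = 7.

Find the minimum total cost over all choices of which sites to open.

Open {W1, W3}: assign each demand point to its cheapest open site.
  N1→W1 14×2=28, N2→W3 10×2=20, N3→W3 8×2=16, N4→W1 7×7=49
  link cost 113, fixed 24 → total 137.
Compare {W1, W3, W5}: link cost 113 + fixed 30 = 143.
Compare {W1, W2, W3}: link cost 113 + fixed 31 = 144.
Compare {W1, W2, W3, W5}: link cost 113 + fixed 37 = 150.
All other subsets cost ≥ 143. Minimum total cost: 137.

137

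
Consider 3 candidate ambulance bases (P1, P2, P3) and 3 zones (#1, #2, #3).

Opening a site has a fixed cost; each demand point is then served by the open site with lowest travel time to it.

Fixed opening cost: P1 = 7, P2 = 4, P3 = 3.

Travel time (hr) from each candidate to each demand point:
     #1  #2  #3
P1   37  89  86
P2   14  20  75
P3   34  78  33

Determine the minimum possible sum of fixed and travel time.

74

Open {P2, P3}: assign each demand point to its cheapest open site.
  #1→P2 14, #2→P2 20, #3→P3 33
  travel time 67, fixed 7 → total 74.
Compare {P1, P2, P3}: travel time 67 + fixed 14 = 81.
Compare {P2}: travel time 109 + fixed 4 = 113.
Compare {P1, P2}: travel time 109 + fixed 11 = 120.
All other subsets cost ≥ 81. Minimum total cost: 74.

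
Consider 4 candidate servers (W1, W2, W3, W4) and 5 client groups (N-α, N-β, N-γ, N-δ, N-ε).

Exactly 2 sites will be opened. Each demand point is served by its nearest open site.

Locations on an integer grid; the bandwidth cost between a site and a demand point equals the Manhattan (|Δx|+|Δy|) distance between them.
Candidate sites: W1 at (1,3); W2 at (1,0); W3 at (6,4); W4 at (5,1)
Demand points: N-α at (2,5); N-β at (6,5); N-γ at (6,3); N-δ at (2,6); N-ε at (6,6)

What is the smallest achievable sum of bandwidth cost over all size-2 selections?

11

Open {W1, W3}.
  N-α→W1 3, N-β→W3 1, N-γ→W3 1, N-δ→W1 4, N-ε→W3 2  ⇒ total 11.
Compare {W2, W3}: total 15.
Compare {W3, W4}: total 15.
No size-2 selection does better; minimum is 11.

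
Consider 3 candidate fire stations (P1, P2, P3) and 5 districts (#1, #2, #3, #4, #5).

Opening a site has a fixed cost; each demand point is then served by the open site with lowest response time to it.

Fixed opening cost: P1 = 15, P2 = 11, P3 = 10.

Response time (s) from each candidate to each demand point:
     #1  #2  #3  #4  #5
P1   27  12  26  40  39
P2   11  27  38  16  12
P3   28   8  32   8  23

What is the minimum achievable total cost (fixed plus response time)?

Open {P2, P3}: assign each demand point to its cheapest open site.
  #1→P2 11, #2→P3 8, #3→P3 32, #4→P3 8, #5→P2 12
  response time 71, fixed 21 → total 92.
Compare {P1, P2, P3}: response time 65 + fixed 36 = 101.
Compare {P1, P2}: response time 77 + fixed 26 = 103.
Compare {P3}: response time 99 + fixed 10 = 109.
All other subsets cost ≥ 101. Minimum total cost: 92.

92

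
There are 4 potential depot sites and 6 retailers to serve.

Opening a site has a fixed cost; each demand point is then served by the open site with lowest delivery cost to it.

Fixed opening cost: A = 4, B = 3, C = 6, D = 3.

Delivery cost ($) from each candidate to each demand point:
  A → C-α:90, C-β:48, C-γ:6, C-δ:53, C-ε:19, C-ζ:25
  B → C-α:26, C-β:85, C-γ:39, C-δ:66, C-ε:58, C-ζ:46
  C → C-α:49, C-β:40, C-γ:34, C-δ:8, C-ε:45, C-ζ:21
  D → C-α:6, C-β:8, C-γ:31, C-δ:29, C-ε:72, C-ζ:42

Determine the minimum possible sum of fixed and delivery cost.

81

Open {A, C, D}: assign each demand point to its cheapest open site.
  C-α→D 6, C-β→D 8, C-γ→A 6, C-δ→C 8, C-ε→A 19, C-ζ→C 21
  delivery cost 68, fixed 13 → total 81.
Compare {A, B, C, D}: delivery cost 68 + fixed 16 = 84.
Compare {A, D}: delivery cost 93 + fixed 7 = 100.
Compare {A, B, D}: delivery cost 93 + fixed 10 = 103.
All other subsets cost ≥ 84. Minimum total cost: 81.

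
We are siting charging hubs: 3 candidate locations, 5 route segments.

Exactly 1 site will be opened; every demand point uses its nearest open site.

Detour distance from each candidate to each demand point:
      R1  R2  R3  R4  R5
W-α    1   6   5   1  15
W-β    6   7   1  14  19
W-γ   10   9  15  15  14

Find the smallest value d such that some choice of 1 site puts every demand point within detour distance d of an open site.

Open {W-α}.
  Farthest demand point is R5 at detour distance 15 (to W-α); all others are ≤ 15.
With {W-γ} the worst case is 15.
With {W-β} the worst case is 19.
No size-1 selection achieves below 15.

15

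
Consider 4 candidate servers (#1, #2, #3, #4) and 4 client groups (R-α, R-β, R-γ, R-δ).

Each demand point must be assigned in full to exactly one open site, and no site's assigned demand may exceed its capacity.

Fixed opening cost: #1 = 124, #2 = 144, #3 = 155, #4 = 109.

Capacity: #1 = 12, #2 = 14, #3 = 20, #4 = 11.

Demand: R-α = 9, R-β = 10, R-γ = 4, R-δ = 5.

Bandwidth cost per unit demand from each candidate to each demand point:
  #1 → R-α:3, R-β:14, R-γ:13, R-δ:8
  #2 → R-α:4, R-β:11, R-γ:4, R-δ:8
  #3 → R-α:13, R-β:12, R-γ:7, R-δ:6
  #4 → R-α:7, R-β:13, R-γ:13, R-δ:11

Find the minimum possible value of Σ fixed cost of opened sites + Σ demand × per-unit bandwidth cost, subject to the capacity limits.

Open {#1, #3}; cheapest assignment that respects the capacities:
  #1 (cap 12, load 9): R-α — cost 9×3 = 27
  #3 (cap 20, load 19): R-β, R-γ, R-δ — cost 10×12 + 4×7 + 5×6 = 178
  Shipping 205, fixed 279 → total 484.
  Any other capacity-feasible assignment to {#1, #3} ships for at least 205.
Compare {#2, #3}: its best feasible assignment gives total 501.
Compare {#3, #4}: its best feasible assignment gives total 505.
Every other set of open sites that can feasibly serve all demand totals ≥ 501 even under its best assignment. Minimum: 484.

484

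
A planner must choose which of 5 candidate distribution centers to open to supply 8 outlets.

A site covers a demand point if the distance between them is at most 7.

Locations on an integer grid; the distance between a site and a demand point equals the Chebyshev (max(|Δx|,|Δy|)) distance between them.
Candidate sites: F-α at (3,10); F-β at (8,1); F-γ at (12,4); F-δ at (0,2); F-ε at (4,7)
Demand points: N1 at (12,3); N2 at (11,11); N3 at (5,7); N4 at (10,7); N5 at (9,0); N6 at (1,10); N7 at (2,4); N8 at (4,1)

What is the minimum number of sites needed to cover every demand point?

Coverage sets (demand points within 7 of each site):
  F-α: {N3, N4, N6, N7}
  F-β: {N1, N3, N4, N5, N7, N8}
  F-γ: {N1, N2, N3, N4, N5}
  F-δ: {N3, N7, N8}
  F-ε: {N2, N3, N4, N5, N6, N7, N8}
No single site covers all 8 demand points.
But {F-β, F-ε} covers everything, so the minimum is 2.

2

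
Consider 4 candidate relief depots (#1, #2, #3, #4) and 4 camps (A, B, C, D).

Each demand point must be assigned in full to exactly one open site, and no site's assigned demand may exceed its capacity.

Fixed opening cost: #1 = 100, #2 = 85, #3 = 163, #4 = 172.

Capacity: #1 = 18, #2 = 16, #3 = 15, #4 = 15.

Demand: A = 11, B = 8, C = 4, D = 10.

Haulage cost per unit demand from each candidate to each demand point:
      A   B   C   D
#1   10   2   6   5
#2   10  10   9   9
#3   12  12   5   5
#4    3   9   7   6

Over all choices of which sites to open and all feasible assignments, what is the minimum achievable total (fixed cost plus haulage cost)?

397

Open {#1, #2}; cheapest assignment that respects the capacities:
  #1 (cap 18, load 18): B, D — cost 8×2 + 10×5 = 66
  #2 (cap 16, load 15): A, C — cost 11×10 + 4×9 = 146
  Shipping 212, fixed 185 → total 397.
  Any other capacity-feasible assignment to {#1, #2} ships for at least 212.
Compare {#1, #4}: its best feasible assignment gives total 399.
Compare {#1, #3}: its best feasible assignment gives total 481.
Every other set of open sites that can feasibly serve all demand totals ≥ 399 even under its best assignment. Minimum: 397.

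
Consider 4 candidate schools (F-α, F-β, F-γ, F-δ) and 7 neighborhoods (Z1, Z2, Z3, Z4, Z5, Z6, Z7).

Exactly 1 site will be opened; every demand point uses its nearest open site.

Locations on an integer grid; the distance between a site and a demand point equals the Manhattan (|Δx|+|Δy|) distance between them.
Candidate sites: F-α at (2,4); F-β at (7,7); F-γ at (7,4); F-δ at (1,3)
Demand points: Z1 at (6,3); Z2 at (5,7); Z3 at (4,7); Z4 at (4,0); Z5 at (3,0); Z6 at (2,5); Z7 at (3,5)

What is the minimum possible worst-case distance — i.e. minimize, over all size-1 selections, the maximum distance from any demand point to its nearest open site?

Open {F-α}.
  Farthest demand point is Z2 at distance 6 (to F-α); all others are ≤ 6.
With {F-γ} the worst case is 8.
With {F-δ} the worst case is 8.
No size-1 selection achieves below 6.

6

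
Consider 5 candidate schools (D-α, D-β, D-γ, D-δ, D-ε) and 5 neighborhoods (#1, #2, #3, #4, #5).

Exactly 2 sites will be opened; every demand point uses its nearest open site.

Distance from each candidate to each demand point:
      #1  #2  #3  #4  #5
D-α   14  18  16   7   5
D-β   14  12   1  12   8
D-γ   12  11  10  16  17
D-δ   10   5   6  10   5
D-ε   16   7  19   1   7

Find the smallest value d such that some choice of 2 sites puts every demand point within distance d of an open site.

10

Open {D-α, D-δ}.
  Farthest demand point is #1 at distance 10 (to D-δ); all others are ≤ 10.
With {D-β, D-δ} the worst case is 10.
With {D-γ, D-δ} the worst case is 10.
No size-2 selection achieves below 10.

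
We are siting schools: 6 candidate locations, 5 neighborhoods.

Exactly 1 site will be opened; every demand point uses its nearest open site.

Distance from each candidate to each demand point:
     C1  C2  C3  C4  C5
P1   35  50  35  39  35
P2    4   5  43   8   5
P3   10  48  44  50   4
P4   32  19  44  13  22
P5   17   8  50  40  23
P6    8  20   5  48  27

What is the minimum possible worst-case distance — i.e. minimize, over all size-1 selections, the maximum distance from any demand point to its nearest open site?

Open {P2}.
  Farthest demand point is C3 at distance 43 (to P2); all others are ≤ 43.
With {P4} the worst case is 44.
With {P6} the worst case is 48.
No size-1 selection achieves below 43.

43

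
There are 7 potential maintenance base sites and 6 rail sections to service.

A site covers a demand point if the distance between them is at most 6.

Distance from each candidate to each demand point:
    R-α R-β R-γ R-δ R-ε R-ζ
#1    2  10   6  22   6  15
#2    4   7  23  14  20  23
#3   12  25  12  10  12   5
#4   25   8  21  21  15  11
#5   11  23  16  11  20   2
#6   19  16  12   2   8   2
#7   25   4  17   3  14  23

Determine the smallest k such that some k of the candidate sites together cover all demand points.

Coverage sets (demand points within 6 of each site):
  #1: {R-α, R-γ, R-ε}
  #2: {R-α}
  #3: {R-ζ}
  #4: {}
  #5: {R-ζ}
  #6: {R-δ, R-ζ}
  #7: {R-β, R-δ}
No 2 sites suffice: every size-2 union leaves at least one demand point uncovered.
But {#1, #3, #7} covers everything, so the minimum is 3.

3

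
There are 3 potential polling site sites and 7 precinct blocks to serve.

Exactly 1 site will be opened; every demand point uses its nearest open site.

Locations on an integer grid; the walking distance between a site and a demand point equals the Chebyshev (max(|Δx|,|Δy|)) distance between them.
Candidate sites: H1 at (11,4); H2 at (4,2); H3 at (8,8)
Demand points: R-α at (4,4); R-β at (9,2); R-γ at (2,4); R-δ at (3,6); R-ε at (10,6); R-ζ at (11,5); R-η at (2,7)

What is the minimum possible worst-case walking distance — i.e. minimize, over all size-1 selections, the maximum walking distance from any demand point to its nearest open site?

Open {H3}.
  Farthest demand point is R-β at walking distance 6 (to H3); all others are ≤ 6.
With {H2} the worst case is 7.
With {H1} the worst case is 9.
No size-1 selection achieves below 6.

6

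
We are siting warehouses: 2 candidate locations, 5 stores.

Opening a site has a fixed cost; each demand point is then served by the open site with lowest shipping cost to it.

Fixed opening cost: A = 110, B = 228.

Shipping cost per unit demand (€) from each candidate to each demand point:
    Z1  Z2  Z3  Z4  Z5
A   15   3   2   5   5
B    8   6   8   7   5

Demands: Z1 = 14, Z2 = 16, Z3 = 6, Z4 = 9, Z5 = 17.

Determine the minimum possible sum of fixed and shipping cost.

510

Open {A}: assign each demand point to its cheapest open site.
  Z1→A 14×15=210, Z2→A 16×3=48, Z3→A 6×2=12, Z4→A 9×5=45, Z5→A 17×5=85
  shipping cost 400, fixed 110 → total 510.
Compare {B}: shipping cost 404 + fixed 228 = 632.
Compare {A, B}: shipping cost 302 + fixed 338 = 640.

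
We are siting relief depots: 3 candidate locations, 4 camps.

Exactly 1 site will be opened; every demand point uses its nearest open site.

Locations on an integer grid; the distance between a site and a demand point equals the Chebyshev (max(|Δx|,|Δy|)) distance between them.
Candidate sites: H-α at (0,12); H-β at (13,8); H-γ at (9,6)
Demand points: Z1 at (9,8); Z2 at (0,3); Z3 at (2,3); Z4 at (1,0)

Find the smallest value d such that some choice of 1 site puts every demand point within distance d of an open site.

9

Open {H-γ}.
  Farthest demand point is Z2 at distance 9 (to H-γ); all others are ≤ 9.
With {H-α} the worst case is 12.
With {H-β} the worst case is 13.
No size-1 selection achieves below 9.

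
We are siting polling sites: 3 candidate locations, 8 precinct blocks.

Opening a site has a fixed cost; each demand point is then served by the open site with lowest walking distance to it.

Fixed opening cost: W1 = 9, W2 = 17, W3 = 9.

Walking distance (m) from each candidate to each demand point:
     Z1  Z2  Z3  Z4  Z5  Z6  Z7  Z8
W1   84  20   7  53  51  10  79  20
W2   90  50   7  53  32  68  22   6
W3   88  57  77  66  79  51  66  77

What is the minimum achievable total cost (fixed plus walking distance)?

260

Open {W1, W2}: assign each demand point to its cheapest open site.
  Z1→W1 84, Z2→W1 20, Z3→W1 7, Z4→W1 53, Z5→W2 32, Z6→W1 10, Z7→W2 22, Z8→W2 6
  walking distance 234, fixed 26 → total 260.
Compare {W1, W2, W3}: walking distance 234 + fixed 35 = 269.
Compare {W1, W3}: walking distance 311 + fixed 18 = 329.
Compare {W1}: walking distance 324 + fixed 9 = 333.
All other subsets cost ≥ 269. Minimum total cost: 260.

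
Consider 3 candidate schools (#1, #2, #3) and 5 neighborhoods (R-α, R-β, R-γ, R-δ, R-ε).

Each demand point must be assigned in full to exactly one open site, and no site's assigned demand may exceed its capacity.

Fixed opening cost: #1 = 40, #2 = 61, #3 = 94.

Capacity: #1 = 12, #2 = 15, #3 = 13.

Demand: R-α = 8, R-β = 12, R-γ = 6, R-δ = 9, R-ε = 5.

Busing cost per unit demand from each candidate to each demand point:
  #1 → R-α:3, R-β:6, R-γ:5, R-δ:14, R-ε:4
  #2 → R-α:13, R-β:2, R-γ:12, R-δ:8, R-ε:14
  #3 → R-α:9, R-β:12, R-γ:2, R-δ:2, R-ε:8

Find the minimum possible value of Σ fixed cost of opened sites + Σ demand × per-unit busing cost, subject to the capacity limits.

Open {#1, #2, #3}; cheapest assignment that respects the capacities:
  #1 (cap 12, load 12): R-β — cost 12×6 = 72
  #2 (cap 15, load 15): R-γ, R-δ — cost 6×12 + 9×8 = 144
  #3 (cap 13, load 13): R-α, R-ε — cost 8×9 + 5×8 = 112
  Shipping 328, fixed 195 → total 523.
  Any other capacity-feasible assignment to {#1, #2, #3} ships for at least 328.
Total demand is 40 and no other set of sites has combined capacity ≥ 40, so {#1, #2, #3} is the only feasible choice of open sites. Minimum: 523.

523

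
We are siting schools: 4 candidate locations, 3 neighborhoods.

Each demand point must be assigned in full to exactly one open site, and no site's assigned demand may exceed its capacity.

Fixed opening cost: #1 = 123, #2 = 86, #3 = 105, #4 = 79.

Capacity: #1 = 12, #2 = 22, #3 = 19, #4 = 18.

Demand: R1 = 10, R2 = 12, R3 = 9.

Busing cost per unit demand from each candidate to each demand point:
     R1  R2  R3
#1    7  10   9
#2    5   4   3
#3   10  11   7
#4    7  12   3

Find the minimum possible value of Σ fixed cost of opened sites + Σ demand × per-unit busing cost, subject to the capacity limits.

Open {#2, #4}; cheapest assignment that respects the capacities:
  #2 (cap 22, load 22): R1, R2 — cost 10×5 + 12×4 = 98
  #4 (cap 18, load 9): R3 — cost 9×3 = 27
  Shipping 125, fixed 165 → total 290.
  Any other capacity-feasible assignment to {#2, #4} ships for at least 125.
Compare {#2, #3}: its best feasible assignment gives total 352.
Compare {#1, #2}: its best feasible assignment gives total 354.
Every other set of open sites that can feasibly serve all demand totals ≥ 352 even under its best assignment. Minimum: 290.

290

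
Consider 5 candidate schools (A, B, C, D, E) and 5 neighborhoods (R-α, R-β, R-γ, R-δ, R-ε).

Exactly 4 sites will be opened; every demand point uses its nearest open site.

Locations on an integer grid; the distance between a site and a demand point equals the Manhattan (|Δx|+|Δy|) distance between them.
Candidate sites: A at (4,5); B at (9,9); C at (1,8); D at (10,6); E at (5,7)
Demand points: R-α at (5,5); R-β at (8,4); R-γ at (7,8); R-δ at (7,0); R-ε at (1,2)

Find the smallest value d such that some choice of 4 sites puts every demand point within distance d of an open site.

Open {A, B, C, D}.
  Farthest demand point is R-δ at distance 8 (to A); all others are ≤ 8.
With {A, B, C, E} the worst case is 8.
With {A, B, D, E} the worst case is 8.
No size-4 selection achieves below 8.

8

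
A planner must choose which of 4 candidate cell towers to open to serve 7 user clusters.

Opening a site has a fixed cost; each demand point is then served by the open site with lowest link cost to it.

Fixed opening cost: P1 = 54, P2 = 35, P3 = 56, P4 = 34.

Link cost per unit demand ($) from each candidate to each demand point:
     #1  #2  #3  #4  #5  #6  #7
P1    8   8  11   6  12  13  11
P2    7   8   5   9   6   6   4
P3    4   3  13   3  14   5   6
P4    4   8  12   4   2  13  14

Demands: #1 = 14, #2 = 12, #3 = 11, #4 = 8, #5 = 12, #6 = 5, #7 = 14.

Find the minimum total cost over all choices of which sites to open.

401

Open {P2, P3, P4}: assign each demand point to its cheapest open site.
  #1→P3 14×4=56, #2→P3 12×3=36, #3→P2 11×5=55, #4→P3 8×3=24, #5→P4 12×2=24, #6→P3 5×5=25, #7→P2 14×4=56
  link cost 276, fixed 125 → total 401.
Compare {P2, P3}: link cost 324 + fixed 91 = 415.
Compare {P2, P4}: link cost 349 + fixed 69 = 418.
Compare {P1, P2, P3, P4}: link cost 276 + fixed 179 = 455.
All other subsets cost ≥ 415. Minimum total cost: 401.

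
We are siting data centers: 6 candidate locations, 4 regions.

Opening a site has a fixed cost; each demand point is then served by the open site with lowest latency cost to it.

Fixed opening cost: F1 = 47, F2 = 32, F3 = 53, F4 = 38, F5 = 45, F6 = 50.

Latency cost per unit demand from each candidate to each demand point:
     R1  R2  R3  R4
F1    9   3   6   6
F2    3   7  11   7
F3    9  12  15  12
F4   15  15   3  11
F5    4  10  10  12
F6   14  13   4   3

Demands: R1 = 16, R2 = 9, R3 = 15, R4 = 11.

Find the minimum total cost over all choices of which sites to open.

286

Open {F2, F6}: assign each demand point to its cheapest open site.
  R1→F2 16×3=48, R2→F2 9×7=63, R3→F6 15×4=60, R4→F6 11×3=33
  latency cost 204, fixed 82 → total 286.
Compare {F1, F2, F6}: latency cost 168 + fixed 129 = 297.
Compare {F2, F4}: latency cost 233 + fixed 70 = 303.
Compare {F1, F2, F4}: latency cost 186 + fixed 117 = 303.
All other subsets cost ≥ 297. Minimum total cost: 286.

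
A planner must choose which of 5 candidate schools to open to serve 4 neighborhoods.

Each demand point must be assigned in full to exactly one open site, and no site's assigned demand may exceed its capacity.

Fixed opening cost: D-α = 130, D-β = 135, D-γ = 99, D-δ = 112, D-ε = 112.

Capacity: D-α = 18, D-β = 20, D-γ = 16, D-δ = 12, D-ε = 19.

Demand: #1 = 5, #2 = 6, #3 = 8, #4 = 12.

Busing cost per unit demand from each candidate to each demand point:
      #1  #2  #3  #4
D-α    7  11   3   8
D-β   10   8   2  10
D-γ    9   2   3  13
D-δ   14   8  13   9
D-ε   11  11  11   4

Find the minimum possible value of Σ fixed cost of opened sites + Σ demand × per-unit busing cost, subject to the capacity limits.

Open {D-γ, D-ε}; cheapest assignment that respects the capacities:
  D-γ (cap 16, load 14): #2, #3 — cost 6×2 + 8×3 = 36
  D-ε (cap 19, load 17): #1, #4 — cost 5×11 + 12×4 = 103
  Shipping 139, fixed 211 → total 350.
  Any other capacity-feasible assignment to {D-γ, D-ε} ships for at least 139.
Compare {D-α, D-γ}: its best feasible assignment gives total 396.
Compare {D-β, D-ε}: its best feasible assignment gives total 409.
Every other set of open sites that can feasibly serve all demand totals ≥ 396 even under its best assignment. Minimum: 350.

350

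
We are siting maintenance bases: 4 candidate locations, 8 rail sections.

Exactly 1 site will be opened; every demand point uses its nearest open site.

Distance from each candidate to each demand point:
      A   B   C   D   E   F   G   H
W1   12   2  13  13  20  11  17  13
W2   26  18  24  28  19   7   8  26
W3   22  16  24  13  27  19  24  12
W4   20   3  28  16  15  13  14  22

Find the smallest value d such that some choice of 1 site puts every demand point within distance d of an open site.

Open {W1}.
  Farthest demand point is E at distance 20 (to W1); all others are ≤ 20.
With {W3} the worst case is 27.
With {W2} the worst case is 28.
No size-1 selection achieves below 20.

20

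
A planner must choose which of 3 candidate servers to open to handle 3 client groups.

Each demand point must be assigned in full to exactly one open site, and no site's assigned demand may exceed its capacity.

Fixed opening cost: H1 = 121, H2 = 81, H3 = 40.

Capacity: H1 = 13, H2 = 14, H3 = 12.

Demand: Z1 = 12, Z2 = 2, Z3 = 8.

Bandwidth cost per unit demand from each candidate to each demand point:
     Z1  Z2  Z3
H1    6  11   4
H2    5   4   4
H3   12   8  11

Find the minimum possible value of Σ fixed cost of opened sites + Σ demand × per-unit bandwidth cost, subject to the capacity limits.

277

Open {H2, H3}; cheapest assignment that respects the capacities:
  H2 (cap 14, load 14): Z1, Z2 — cost 12×5 + 2×4 = 68
  H3 (cap 12, load 8): Z3 — cost 8×11 = 88
  Shipping 156, fixed 121 → total 277.
  Any other capacity-feasible assignment to {H2, H3} ships for at least 156.
Compare {H1, H2}: its best feasible assignment gives total 302.
Compare {H1, H3}: its best feasible assignment gives total 337.
Every other set of open sites that can feasibly serve all demand totals ≥ 302 even under its best assignment. Minimum: 277.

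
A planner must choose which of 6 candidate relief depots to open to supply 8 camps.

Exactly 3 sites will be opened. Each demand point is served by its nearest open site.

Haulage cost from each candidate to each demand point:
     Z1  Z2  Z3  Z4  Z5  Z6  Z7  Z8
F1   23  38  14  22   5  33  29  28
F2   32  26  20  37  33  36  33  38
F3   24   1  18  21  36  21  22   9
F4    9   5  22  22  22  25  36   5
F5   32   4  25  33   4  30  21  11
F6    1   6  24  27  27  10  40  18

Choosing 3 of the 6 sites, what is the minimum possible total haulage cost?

Open {F1, F3, F6}.
  Z1→F6 1, Z2→F3 1, Z3→F1 14, Z4→F3 21, Z5→F1 5, Z6→F6 10, Z7→F3 22, Z8→F3 9  ⇒ total 83.
Compare {F3, F5, F6}: total 85.
Compare {F1, F5, F6}: total 87.
No size-3 selection does better; minimum is 83.

83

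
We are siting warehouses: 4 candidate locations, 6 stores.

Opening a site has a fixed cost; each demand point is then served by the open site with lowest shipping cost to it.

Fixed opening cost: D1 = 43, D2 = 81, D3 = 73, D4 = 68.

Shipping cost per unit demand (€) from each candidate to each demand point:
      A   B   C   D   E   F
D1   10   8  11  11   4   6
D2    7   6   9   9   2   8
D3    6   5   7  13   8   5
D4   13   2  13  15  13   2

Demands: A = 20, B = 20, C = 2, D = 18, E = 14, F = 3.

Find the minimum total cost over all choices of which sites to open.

Open {D2, D4}: assign each demand point to its cheapest open site.
  A→D2 20×7=140, B→D4 20×2=40, C→D2 2×9=18, D→D2 18×9=162, E→D2 14×2=28, F→D4 3×2=6
  shipping cost 394, fixed 149 → total 543.
Compare {D2}: shipping cost 492 + fixed 81 = 573.
Compare {D1, D2, D4}: shipping cost 394 + fixed 192 = 586.
Compare {D2, D3, D4}: shipping cost 370 + fixed 222 = 592.
All other subsets cost ≥ 573. Minimum total cost: 543.

543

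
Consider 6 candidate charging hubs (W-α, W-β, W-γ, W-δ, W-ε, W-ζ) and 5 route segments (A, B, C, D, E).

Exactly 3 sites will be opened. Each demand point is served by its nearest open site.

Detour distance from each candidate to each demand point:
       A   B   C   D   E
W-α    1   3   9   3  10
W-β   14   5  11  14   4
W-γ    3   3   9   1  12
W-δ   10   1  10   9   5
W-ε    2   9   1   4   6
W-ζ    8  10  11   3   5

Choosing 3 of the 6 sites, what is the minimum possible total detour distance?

10

Open {W-γ, W-δ, W-ε}.
  A→W-ε 2, B→W-δ 1, C→W-ε 1, D→W-γ 1, E→W-δ 5  ⇒ total 10.
Compare {W-α, W-δ, W-ε}: total 11.
Compare {W-β, W-γ, W-ε}: total 11.
No size-3 selection does better; minimum is 10.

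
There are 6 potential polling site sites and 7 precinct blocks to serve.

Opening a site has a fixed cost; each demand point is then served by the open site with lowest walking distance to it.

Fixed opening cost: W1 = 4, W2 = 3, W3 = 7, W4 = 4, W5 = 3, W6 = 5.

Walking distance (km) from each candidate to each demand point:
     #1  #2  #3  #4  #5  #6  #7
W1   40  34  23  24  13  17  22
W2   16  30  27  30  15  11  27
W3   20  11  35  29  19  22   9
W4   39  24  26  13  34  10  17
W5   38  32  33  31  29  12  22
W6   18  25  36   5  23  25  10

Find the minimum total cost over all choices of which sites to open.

Open {W1, W2, W3, W6}: assign each demand point to its cheapest open site.
  #1→W2 16, #2→W3 11, #3→W1 23, #4→W6 5, #5→W1 13, #6→W2 11, #7→W3 9
  walking distance 88, fixed 19 → total 107.
Compare {W2, W3, W6}: walking distance 94 + fixed 15 = 109.
Compare {W1, W3, W4, W6}: walking distance 89 + fixed 20 = 109.
Compare {W1, W3, W5, W6}: walking distance 91 + fixed 19 = 110.
All other subsets cost ≥ 109. Minimum total cost: 107.

107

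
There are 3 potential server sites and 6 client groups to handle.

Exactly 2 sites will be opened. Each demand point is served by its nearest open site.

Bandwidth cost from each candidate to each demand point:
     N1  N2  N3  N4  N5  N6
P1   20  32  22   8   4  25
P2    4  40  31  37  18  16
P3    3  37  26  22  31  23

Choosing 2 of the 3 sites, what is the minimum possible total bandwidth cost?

Open {P1, P2}.
  N1→P2 4, N2→P1 32, N3→P1 22, N4→P1 8, N5→P1 4, N6→P2 16  ⇒ total 86.
Compare {P1, P3}: total 92.
Compare {P2, P3}: total 122.

86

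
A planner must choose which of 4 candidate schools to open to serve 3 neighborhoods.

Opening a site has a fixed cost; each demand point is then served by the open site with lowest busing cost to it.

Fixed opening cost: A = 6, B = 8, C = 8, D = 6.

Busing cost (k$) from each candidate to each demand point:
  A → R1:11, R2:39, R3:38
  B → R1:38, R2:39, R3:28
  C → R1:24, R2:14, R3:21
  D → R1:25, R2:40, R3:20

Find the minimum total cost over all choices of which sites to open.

Open {A, C}: assign each demand point to its cheapest open site.
  R1→A 11, R2→C 14, R3→C 21
  busing cost 46, fixed 14 → total 60.
Compare {A, C, D}: busing cost 45 + fixed 20 = 65.
Compare {C}: busing cost 59 + fixed 8 = 67.
Compare {A, B, C}: busing cost 46 + fixed 22 = 68.
All other subsets cost ≥ 65. Minimum total cost: 60.

60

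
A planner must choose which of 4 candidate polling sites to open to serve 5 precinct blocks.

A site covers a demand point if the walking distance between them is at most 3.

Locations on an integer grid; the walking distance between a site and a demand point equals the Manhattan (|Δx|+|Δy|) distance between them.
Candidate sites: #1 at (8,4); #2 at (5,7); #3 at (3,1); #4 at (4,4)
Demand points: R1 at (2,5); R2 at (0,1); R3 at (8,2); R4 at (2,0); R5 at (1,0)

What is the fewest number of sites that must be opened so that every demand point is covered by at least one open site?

Coverage sets (demand points within 3 of each site):
  #1: {R3}
  #2: {}
  #3: {R2, R4, R5}
  #4: {R1}
No 2 sites suffice: every size-2 union leaves at least one demand point uncovered.
But {#1, #3, #4} covers everything, so the minimum is 3.

3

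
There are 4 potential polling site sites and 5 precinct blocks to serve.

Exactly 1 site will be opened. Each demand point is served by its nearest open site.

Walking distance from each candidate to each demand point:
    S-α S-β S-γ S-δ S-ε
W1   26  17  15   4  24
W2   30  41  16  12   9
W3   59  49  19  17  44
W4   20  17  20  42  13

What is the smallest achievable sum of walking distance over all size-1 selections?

Open {W1}.
  S-α→W1 26, S-β→W1 17, S-γ→W1 15, S-δ→W1 4, S-ε→W1 24  ⇒ total 86.
Compare {W2}: total 108.
Compare {W4}: total 112.
No size-1 selection does better; minimum is 86.

86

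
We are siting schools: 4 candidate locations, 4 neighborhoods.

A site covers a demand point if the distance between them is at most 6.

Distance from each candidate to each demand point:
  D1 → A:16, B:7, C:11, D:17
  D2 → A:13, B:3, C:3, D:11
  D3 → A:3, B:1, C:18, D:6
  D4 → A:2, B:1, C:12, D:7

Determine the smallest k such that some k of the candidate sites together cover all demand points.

2

Coverage sets (demand points within 6 of each site):
  D1: {}
  D2: {B, C}
  D3: {A, B, D}
  D4: {A, B}
No single site covers all 4 demand points.
But {D2, D3} covers everything, so the minimum is 2.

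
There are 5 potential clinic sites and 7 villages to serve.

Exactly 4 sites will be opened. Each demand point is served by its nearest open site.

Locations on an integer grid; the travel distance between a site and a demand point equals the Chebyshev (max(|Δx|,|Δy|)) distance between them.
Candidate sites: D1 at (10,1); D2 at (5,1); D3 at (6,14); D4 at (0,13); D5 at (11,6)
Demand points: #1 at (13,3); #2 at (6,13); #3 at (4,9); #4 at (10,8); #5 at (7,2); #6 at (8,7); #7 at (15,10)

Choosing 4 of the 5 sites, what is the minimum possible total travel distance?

Open {D2, D3, D4, D5}.
  #1→D5 3, #2→D3 1, #3→D4 4, #4→D5 2, #5→D2 2, #6→D5 3, #7→D5 4  ⇒ total 19.
Compare {D1, D2, D3, D5}: total 20.
Compare {D1, D3, D4, D5}: total 20.
No size-4 selection does better; minimum is 19.

19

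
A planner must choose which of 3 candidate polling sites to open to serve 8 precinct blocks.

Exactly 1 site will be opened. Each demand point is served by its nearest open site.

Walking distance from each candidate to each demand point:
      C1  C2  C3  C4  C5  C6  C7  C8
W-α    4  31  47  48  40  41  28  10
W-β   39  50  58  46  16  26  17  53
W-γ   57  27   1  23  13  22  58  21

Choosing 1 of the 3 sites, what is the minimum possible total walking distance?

Open {W-γ}.
  C1→W-γ 57, C2→W-γ 27, C3→W-γ 1, C4→W-γ 23, C5→W-γ 13, C6→W-γ 22, C7→W-γ 58, C8→W-γ 21  ⇒ total 222.
Compare {W-α}: total 249.
Compare {W-β}: total 305.

222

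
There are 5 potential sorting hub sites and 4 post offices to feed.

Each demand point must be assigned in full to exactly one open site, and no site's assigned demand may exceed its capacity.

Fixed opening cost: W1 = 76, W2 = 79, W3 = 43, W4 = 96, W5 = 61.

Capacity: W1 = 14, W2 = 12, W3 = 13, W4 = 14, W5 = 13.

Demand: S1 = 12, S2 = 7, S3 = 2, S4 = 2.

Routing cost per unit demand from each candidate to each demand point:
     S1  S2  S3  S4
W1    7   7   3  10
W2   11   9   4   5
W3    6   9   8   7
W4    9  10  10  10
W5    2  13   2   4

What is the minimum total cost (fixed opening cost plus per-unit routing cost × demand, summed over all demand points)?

221

Open {W3, W5}; cheapest assignment that respects the capacities:
  W3 (cap 13, load 11): S2, S3, S4 — cost 7×9 + 2×8 + 2×7 = 93
  W5 (cap 13, load 12): S1 — cost 12×2 = 24
  Shipping 117, fixed 104 → total 221.
  Any other capacity-feasible assignment to {W3, W5} ships for at least 117.
Compare {W1, W5}: its best feasible assignment gives total 236.
Compare {W2, W5}: its best feasible assignment gives total 245.
Every other set of open sites that can feasibly serve all demand totals ≥ 236 even under its best assignment. Minimum: 221.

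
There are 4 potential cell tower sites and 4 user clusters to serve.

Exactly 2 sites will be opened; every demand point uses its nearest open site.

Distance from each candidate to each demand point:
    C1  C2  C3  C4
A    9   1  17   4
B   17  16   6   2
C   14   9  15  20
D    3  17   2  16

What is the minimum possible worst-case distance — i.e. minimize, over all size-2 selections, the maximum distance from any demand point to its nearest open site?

4

Open {A, D}.
  Farthest demand point is C4 at distance 4 (to A); all others are ≤ 4.
With {A, B} the worst case is 9.
With {B, C} the worst case is 14.
No size-2 selection achieves below 4.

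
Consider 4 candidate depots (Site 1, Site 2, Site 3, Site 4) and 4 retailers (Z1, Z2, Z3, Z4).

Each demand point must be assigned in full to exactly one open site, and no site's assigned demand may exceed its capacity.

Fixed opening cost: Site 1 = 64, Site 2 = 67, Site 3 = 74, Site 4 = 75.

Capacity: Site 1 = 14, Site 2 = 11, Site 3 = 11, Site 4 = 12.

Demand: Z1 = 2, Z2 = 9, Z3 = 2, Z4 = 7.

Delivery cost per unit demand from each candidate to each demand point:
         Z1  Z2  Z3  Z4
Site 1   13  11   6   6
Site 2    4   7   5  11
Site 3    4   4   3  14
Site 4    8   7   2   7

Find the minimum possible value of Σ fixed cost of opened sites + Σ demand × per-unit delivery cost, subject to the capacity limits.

236

Open {Site 1, Site 3}; cheapest assignment that respects the capacities:
  Site 1 (cap 14, load 9): Z3, Z4 — cost 2×6 + 7×6 = 54
  Site 3 (cap 11, load 11): Z1, Z2 — cost 2×4 + 9×4 = 44
  Shipping 98, fixed 138 → total 236.
  Any other capacity-feasible assignment to {Site 1, Site 3} ships for at least 98.
Compare {Site 3, Site 4}: its best feasible assignment gives total 246.
Compare {Site 1, Site 2}: its best feasible assignment gives total 256.
Every other set of open sites that can feasibly serve all demand totals ≥ 246 even under its best assignment. Minimum: 236.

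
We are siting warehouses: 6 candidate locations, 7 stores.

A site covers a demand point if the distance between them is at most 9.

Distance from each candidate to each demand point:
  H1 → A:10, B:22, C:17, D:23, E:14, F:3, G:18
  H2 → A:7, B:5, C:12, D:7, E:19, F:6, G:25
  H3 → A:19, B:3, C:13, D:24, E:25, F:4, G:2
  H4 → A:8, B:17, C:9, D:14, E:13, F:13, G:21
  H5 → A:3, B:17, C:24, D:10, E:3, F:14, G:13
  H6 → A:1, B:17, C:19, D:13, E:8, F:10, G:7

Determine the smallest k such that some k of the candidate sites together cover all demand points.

3

Coverage sets (demand points within 9 of each site):
  H1: {F}
  H2: {A, B, D, F}
  H3: {B, F, G}
  H4: {A, C}
  H5: {A, E}
  H6: {A, E, G}
No 2 sites suffice: every size-2 union leaves at least one demand point uncovered.
But {H2, H4, H6} covers everything, so the minimum is 3.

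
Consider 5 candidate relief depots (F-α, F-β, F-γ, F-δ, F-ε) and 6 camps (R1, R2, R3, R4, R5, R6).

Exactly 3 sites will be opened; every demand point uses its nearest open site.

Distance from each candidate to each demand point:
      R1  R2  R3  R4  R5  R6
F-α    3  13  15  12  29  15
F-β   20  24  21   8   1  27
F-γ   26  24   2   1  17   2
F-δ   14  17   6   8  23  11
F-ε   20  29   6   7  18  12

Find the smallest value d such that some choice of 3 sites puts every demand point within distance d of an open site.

Open {F-α, F-β, F-γ}.
  Farthest demand point is R2 at distance 13 (to F-α); all others are ≤ 13.
With {F-α, F-β, F-δ} the worst case is 13.
With {F-α, F-β, F-ε} the worst case is 13.
No size-3 selection achieves below 13.

13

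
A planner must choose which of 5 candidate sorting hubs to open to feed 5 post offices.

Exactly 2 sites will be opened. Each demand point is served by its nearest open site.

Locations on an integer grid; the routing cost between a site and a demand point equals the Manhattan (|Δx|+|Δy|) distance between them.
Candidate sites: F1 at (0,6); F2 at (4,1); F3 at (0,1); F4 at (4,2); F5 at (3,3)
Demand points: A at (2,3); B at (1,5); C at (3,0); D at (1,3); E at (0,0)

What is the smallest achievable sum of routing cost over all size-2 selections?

Open {F3, F5}.
  A→F5 1, B→F5 4, C→F5 3, D→F5 2, E→F3 1  ⇒ total 11.
Compare {F1, F3}: total 14.
Compare {F1, F5}: total 14.
No size-2 selection does better; minimum is 11.

11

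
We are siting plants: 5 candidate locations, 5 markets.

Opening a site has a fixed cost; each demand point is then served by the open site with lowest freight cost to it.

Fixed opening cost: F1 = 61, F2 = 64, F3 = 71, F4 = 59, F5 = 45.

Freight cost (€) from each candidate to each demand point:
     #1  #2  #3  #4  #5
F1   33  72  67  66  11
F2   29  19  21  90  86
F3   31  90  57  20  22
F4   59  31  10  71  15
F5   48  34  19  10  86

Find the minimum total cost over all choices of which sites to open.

213

Open {F1, F5}: assign each demand point to its cheapest open site.
  #1→F1 33, #2→F5 34, #3→F5 19, #4→F5 10, #5→F1 11
  freight cost 107, fixed 106 → total 213.
Compare {F4, F5}: freight cost 114 + fixed 104 = 218.
Compare {F3, F5}: freight cost 116 + fixed 116 = 232.
Compare {F3, F4}: freight cost 107 + fixed 130 = 237.
All other subsets cost ≥ 218. Minimum total cost: 213.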